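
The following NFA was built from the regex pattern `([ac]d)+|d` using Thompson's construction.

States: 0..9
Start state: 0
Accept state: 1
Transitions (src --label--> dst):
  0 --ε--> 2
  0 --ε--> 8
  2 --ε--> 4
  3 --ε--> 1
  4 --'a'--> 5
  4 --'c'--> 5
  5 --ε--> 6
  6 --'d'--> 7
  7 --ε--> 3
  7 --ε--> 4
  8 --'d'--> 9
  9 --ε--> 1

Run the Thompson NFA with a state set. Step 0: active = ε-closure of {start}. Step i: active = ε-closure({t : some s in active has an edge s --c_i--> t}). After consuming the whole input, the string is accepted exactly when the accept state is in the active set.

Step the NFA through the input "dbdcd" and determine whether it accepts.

Answer: REJECT

Trace:
start: ε-closure({0}) = {0,2,4,8}
'd' @ 1: {1,9}  (accept∈set)
'b' @ 2: {}  — dead — no transitions
rest 'dcd' ignored (set empty)
final: {}; accept 1 not in set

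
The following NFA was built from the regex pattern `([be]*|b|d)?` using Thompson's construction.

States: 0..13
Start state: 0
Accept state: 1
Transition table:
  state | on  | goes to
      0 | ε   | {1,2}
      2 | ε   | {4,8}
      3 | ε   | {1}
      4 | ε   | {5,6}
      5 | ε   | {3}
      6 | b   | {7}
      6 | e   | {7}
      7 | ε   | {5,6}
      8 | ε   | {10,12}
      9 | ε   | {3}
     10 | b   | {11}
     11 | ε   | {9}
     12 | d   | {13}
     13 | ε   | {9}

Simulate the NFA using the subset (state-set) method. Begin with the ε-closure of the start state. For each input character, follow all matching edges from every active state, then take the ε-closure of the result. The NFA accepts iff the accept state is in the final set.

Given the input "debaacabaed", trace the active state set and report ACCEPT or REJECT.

Answer: REJECT

Steps:
start: ε-closure({0}) = {0,1,2,3,4,5,6,8,10,12}
'd' @ 1: {1,3,9,13}  [accepting]
'e' @ 2: {}  — dead — no transitions
rest 'baacabaed' ignored (set empty)
after full input: {}  (accept=1 not in)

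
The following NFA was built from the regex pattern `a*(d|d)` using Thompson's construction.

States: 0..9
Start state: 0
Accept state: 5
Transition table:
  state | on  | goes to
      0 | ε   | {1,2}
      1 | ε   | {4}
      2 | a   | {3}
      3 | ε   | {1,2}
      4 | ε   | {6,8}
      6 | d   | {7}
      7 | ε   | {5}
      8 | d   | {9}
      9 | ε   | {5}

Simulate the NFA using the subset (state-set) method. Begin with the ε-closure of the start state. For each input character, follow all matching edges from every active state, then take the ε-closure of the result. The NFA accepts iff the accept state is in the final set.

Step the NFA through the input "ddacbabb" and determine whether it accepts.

Answer: REJECT

Steps:
S₀ = ε-closure({0}) = {0,1,2,4,6,8}
'd' @ 1: {5,7,9}  [accepting]
'd' @ 2: {}  — dead — no transitions
rest 'acbabb' ignored (set empty)
final: {}; accept 5 not in set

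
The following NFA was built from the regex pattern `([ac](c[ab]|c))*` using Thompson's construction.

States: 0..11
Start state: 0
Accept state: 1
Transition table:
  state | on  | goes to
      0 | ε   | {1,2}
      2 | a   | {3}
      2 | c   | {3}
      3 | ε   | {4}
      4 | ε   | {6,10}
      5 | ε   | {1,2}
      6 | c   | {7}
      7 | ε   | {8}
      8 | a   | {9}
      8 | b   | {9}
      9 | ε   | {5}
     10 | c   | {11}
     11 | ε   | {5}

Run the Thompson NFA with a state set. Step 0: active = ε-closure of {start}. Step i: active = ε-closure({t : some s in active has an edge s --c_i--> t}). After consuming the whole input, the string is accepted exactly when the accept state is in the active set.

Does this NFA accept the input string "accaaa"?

initial (ε-close {0}): {0,1,2}
'a' @ 1: {3,4,6,10}
'c' @ 2: {1,2,5,7,8,11}  (accept∈set)
'c' @ 3: {3,4,6,10}
'a' @ 4: {}  — state set empty
rest 'aa' ignored (set empty)
end set {} — state 1 not in

Answer: REJECT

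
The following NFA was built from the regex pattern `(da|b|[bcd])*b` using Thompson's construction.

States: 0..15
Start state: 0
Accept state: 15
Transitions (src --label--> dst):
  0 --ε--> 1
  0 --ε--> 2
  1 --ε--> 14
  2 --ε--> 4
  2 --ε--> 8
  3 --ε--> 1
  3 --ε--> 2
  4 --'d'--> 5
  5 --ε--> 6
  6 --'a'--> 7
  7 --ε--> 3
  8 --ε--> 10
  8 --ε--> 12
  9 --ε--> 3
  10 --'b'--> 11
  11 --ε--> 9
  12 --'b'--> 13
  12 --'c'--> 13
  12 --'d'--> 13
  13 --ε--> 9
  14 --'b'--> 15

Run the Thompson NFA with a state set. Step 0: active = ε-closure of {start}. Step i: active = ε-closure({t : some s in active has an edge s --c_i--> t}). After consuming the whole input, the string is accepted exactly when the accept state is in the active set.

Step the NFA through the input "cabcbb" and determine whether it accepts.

Answer: REJECT

Derivation:
S₀ = ε-closure({0}) = {0,1,2,4,8,10,12,14}
'c' @ 1: {1,2,3,4,8,9,10,12,13,14}
'a' @ 2: {}  — dead — no transitions
rest 'bcbb' ignored (set empty)
end set {} — state 15 not in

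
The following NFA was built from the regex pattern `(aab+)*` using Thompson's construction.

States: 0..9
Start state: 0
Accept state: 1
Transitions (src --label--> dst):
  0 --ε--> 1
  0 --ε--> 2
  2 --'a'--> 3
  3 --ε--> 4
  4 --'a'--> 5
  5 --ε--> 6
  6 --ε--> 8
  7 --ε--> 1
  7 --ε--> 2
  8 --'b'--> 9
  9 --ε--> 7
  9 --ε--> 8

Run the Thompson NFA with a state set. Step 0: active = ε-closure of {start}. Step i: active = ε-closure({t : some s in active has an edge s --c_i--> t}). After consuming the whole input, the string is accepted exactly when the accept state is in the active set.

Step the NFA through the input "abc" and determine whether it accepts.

Answer: REJECT

Steps:
S₀ = ε-closure({0}) = {0,1,2}
'a' @ 1: {3,4}
'b' @ 2: {}  — state set empty
rest 'c' ignored (set empty)
end set {} — state 1 not in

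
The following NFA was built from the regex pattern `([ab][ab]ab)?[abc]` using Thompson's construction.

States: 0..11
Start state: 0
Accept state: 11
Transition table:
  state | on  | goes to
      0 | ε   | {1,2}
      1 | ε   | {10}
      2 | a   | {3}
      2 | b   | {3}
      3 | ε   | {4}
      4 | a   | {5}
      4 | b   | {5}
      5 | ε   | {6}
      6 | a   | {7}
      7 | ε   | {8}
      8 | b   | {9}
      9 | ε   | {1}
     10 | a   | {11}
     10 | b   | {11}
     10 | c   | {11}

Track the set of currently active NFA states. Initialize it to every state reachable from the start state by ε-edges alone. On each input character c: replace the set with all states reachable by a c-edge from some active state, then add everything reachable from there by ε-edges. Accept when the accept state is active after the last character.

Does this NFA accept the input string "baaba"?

S₀ = ε-closure({0}) = {0,1,2,10}
'b' @ 1: {3,4,11}  ✓accept
'a' @ 2: {5,6}
'a' @ 3: {7,8}
'b' @ 4: {1,9,10}
'a' @ 5: {11}  ✓accept
final: {11}; accept 11 in set

Answer: ACCEPT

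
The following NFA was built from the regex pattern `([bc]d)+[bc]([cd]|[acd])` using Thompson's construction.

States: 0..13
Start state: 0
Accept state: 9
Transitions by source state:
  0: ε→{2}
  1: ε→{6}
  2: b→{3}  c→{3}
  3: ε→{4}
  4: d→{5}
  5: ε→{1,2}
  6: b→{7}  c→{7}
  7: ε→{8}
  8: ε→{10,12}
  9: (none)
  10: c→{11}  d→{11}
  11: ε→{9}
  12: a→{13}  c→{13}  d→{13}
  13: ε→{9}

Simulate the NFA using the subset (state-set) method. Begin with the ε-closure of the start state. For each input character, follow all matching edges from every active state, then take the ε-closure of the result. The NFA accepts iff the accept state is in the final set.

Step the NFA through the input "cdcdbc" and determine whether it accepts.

initial (ε-close {0}): {0,2}
'c' @ 1: {3,4}
'd' @ 2: {1,2,5,6}
'c' @ 3: {3,4,7,8,10,12}
'd' @ 4: {1,2,5,6,9,11,13}  (accept∈set)
'b' @ 5: {3,4,7,8,10,12}
'c' @ 6: {9,11,13}  (accept∈set)
final: {9,11,13}; accept 9 in set

Answer: ACCEPT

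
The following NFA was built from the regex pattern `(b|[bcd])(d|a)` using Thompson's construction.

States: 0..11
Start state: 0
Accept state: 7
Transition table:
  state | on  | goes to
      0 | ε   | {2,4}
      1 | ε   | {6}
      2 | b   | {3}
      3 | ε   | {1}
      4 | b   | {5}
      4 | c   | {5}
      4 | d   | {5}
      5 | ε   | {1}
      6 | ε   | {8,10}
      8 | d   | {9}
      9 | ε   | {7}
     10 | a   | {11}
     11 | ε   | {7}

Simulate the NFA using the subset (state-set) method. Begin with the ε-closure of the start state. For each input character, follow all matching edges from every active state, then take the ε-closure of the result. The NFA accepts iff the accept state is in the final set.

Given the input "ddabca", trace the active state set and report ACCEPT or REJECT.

S₀ = ε-closure({0}) = {0,2,4}
'd' @ 1: {1,5,6,8,10}
'd' @ 2: {7,9}  [accepting]
'a' @ 3: {}  — state set empty
rest 'bca' ignored (set empty)
after full input: {}  (accept=7 not in)

Answer: REJECT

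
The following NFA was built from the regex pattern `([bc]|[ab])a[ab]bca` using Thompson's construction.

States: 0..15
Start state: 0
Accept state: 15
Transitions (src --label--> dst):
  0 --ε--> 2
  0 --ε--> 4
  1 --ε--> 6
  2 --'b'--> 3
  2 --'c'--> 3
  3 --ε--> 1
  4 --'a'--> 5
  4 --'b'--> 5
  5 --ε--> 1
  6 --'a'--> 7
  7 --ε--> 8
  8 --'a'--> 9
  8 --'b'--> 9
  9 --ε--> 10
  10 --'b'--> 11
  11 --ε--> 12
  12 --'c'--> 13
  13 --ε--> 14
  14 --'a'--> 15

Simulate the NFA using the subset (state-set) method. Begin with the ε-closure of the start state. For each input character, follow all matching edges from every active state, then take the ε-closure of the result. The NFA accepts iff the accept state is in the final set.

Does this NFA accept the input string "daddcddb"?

Answer: REJECT

Trace:
start: ε-closure({0}) = {0,2,4}
'd' @ 1: {}  — dead — no transitions
rest 'addcddb' ignored (set empty)
after full input: {}  (accept=15 not in)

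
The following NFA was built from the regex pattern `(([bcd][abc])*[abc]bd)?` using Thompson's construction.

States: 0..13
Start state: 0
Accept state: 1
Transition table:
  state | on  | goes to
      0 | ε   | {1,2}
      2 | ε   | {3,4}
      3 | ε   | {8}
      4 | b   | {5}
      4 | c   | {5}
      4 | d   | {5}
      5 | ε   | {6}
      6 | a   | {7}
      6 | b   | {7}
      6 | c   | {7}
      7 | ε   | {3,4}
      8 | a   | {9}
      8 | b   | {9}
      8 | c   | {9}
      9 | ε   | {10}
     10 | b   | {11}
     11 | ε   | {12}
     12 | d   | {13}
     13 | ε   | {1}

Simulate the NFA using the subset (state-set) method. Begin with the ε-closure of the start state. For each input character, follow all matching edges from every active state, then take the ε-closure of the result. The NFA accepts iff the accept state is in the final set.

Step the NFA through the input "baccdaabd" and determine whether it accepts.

S₀ = ε-closure({0}) = {0,1,2,3,4,8}
'b' @ 1: {5,6,9,10}
'a' @ 2: {3,4,7,8}
'c' @ 3: {5,6,9,10}
'c' @ 4: {3,4,7,8}
'd' @ 5: {5,6}
'a' @ 6: {3,4,7,8}
'a' @ 7: {9,10}
'b' @ 8: {11,12}
'd' @ 9: {1,13}  [accepting]
final: {1,13}; accept 1 in set

Answer: ACCEPT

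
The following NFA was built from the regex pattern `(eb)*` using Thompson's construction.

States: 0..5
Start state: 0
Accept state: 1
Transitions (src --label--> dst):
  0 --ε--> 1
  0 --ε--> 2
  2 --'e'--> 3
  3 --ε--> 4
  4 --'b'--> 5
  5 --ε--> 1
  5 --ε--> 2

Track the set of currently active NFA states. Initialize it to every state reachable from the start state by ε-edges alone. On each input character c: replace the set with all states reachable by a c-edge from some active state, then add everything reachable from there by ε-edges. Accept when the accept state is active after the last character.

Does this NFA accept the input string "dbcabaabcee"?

Answer: REJECT

Trace:
initial (ε-close {0}): {0,1,2}
'd' @ 1: {}  — no active states
rest 'bcabaabcee' ignored (set empty)
after full input: {}  (accept=1 not in)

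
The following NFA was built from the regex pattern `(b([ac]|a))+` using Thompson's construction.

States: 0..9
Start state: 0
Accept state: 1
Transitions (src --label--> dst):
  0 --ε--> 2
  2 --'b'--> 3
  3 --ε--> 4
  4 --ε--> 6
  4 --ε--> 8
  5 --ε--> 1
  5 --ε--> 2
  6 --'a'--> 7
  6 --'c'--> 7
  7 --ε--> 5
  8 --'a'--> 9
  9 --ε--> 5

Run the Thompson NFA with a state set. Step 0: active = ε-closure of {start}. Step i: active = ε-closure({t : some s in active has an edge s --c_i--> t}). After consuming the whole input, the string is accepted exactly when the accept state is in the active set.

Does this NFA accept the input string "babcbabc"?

S₀ = ε-closure({0}) = {0,2}
'b' @ 1: {3,4,6,8}
'a' @ 2: {1,2,5,7,9}  [accepting]
'b' @ 3: {3,4,6,8}
'c' @ 4: {1,2,5,7}  [accepting]
'b' @ 5: {3,4,6,8}
'a' @ 6: {1,2,5,7,9}  [accepting]
'b' @ 7: {3,4,6,8}
'c' @ 8: {1,2,5,7}  [accepting]
end set {1,2,5,7} — state 1 in

Answer: ACCEPT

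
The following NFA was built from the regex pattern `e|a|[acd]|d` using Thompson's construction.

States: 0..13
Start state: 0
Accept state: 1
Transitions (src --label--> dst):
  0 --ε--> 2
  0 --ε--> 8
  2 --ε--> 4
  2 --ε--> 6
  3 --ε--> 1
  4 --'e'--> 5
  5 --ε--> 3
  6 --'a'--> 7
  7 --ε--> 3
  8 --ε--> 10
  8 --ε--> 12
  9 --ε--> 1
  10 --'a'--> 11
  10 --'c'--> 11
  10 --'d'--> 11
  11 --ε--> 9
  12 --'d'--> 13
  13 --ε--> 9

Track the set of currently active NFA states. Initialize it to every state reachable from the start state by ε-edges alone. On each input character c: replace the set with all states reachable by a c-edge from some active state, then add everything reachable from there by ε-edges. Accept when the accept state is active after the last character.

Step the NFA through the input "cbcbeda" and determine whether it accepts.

initial (ε-close {0}): {0,2,4,6,8,10,12}
'c' @ 1: {1,9,11}  [accepting]
'b' @ 2: {}  — no active states
rest 'cbeda' ignored (set empty)
final: {}; accept 1 not in set

Answer: REJECT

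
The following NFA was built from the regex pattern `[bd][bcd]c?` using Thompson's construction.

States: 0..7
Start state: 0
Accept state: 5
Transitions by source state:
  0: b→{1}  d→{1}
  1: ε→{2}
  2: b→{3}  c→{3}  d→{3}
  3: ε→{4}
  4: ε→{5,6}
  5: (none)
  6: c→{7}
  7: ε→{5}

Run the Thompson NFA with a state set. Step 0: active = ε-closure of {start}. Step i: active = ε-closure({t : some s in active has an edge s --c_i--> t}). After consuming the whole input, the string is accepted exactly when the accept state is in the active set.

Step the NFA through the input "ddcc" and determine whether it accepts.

Answer: REJECT

Derivation:
S₀ = ε-closure({0}) = {0}
'd' @ 1: {1,2}
'd' @ 2: {3,4,5,6}  ✓accept
'c' @ 3: {5,7}  ✓accept
'c' @ 4: {}  — state set empty
end set {} — state 5 not in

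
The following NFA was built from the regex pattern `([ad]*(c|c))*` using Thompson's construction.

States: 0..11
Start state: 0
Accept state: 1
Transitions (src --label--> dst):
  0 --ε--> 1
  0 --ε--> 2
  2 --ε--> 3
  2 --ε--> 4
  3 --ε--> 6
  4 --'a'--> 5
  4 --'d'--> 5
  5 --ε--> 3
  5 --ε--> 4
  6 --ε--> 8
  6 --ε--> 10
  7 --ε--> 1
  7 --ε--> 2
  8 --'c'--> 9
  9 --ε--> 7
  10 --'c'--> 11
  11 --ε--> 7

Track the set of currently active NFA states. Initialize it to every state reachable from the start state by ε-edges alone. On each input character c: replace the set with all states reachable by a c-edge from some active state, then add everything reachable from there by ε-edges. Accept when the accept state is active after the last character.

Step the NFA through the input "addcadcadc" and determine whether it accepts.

initial (ε-close {0}): {0,1,2,3,4,6,8,10}
'a' @ 1: {3,4,5,6,8,10}
'd' @ 2: {3,4,5,6,8,10}
'd' @ 3: {3,4,5,6,8,10}
'c' @ 4: {1,2,3,4,6,7,8,9,10,11}  [accepting]
'a' @ 5: {3,4,5,6,8,10}
'd' @ 6: {3,4,5,6,8,10}
'c' @ 7: {1,2,3,4,6,7,8,9,10,11}  [accepting]
'a' @ 8: {3,4,5,6,8,10}
'd' @ 9: {3,4,5,6,8,10}
'c' @ 10: {1,2,3,4,6,7,8,9,10,11}  [accepting]
after full input: {1,2,3,4,6,7,8,9,10,11}  (accept=1 in)

Answer: ACCEPT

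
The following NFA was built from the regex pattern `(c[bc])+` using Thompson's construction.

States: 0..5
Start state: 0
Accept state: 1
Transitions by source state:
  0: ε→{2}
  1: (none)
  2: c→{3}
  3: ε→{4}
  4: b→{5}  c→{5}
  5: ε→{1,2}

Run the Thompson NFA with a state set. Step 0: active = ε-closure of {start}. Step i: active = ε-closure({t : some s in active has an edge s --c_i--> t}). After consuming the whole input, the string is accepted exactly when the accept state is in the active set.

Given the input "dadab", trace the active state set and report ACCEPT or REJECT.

Answer: REJECT

Steps:
S₀ = ε-closure({0}) = {0,2}
'd' @ 1: {}  — no active states
rest 'adab' ignored (set empty)
end set {} — state 1 not in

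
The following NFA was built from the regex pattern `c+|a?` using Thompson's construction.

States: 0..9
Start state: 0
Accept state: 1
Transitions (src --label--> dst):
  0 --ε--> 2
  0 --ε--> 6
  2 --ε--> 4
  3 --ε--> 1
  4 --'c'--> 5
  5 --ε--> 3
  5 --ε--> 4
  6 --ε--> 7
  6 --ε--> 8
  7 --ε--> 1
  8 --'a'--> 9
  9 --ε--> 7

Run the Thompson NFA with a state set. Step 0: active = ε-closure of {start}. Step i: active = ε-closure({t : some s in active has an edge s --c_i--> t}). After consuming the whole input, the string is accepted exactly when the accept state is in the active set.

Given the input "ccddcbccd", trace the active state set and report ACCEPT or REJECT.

S₀ = ε-closure({0}) = {0,1,2,4,6,7,8}
'c' @ 1: {1,3,4,5}  ✓accept
'c' @ 2: {1,3,4,5}  ✓accept
'd' @ 3: {}  — state set empty
rest 'dcbccd' ignored (set empty)
end set {} — state 1 not in

Answer: REJECT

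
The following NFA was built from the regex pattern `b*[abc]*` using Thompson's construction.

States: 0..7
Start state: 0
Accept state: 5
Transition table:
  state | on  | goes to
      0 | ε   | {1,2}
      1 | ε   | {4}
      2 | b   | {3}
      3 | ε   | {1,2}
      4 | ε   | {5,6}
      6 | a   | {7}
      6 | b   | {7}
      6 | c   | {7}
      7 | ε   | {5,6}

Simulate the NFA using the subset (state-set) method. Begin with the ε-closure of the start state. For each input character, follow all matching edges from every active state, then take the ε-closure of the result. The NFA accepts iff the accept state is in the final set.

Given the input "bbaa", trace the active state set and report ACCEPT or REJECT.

Answer: ACCEPT

Trace:
initial (ε-close {0}): {0,1,2,4,5,6}
'b' @ 1: {1,2,3,4,5,6,7}  [accepting]
'b' @ 2: {1,2,3,4,5,6,7}  [accepting]
'a' @ 3: {5,6,7}  [accepting]
'a' @ 4: {5,6,7}  [accepting]
final: {5,6,7}; accept 5 in set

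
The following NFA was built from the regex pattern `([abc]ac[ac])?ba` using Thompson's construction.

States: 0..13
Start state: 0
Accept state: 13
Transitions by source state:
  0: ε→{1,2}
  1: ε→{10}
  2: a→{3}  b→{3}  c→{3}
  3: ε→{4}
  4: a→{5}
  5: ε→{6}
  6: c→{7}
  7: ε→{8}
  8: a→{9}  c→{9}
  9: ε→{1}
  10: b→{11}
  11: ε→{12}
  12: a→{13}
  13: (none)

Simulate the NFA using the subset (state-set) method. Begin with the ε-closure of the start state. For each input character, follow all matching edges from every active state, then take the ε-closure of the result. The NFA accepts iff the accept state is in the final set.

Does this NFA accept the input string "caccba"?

Answer: ACCEPT

Derivation:
S₀ = ε-closure({0}) = {0,1,2,10}
'c' @ 1: {3,4}
'a' @ 2: {5,6}
'c' @ 3: {7,8}
'c' @ 4: {1,9,10}
'b' @ 5: {11,12}
'a' @ 6: {13}  [accepting]
after full input: {13}  (accept=13 in)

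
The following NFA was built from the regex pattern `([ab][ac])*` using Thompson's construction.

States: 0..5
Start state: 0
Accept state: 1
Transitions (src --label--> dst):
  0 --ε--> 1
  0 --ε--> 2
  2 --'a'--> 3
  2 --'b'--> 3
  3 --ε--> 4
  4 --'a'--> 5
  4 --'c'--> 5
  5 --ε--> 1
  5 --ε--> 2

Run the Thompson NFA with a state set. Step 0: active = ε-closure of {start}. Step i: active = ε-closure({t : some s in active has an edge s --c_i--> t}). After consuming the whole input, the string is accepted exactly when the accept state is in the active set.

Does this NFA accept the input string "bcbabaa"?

Answer: REJECT

Steps:
start: ε-closure({0}) = {0,1,2}
'b' @ 1: {3,4}
'c' @ 2: {1,2,5}  (accept∈set)
'b' @ 3: {3,4}
'a' @ 4: {1,2,5}  (accept∈set)
'b' @ 5: {3,4}
'a' @ 6: {1,2,5}  (accept∈set)
'a' @ 7: {3,4}
after full input: {3,4}  (accept=1 not in)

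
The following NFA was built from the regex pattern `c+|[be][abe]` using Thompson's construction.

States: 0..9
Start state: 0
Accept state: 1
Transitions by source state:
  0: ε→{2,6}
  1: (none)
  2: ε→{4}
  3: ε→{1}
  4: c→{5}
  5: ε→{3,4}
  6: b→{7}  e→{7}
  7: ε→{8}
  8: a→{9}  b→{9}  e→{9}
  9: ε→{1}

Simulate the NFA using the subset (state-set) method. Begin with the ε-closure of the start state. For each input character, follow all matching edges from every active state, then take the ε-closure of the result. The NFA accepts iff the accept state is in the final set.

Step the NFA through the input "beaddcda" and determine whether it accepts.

Answer: REJECT

Trace:
start: ε-closure({0}) = {0,2,4,6}
'b' @ 1: {7,8}
'e' @ 2: {1,9}  ✓accept
'a' @ 3: {}  — dead — no transitions
rest 'ddcda' ignored (set empty)
end set {} — state 1 not in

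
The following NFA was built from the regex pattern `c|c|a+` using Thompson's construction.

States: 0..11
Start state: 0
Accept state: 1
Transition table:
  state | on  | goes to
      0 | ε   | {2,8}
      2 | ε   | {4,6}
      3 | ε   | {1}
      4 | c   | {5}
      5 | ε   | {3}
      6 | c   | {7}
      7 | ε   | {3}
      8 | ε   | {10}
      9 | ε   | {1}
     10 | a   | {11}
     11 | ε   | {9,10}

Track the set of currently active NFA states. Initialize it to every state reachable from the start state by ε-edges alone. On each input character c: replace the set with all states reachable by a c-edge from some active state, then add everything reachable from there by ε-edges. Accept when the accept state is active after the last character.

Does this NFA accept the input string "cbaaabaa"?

S₀ = ε-closure({0}) = {0,2,4,6,8,10}
'c' @ 1: {1,3,5,7}  (accept∈set)
'b' @ 2: {}  — no active states
rest 'aaabaa' ignored (set empty)
after full input: {}  (accept=1 not in)

Answer: REJECT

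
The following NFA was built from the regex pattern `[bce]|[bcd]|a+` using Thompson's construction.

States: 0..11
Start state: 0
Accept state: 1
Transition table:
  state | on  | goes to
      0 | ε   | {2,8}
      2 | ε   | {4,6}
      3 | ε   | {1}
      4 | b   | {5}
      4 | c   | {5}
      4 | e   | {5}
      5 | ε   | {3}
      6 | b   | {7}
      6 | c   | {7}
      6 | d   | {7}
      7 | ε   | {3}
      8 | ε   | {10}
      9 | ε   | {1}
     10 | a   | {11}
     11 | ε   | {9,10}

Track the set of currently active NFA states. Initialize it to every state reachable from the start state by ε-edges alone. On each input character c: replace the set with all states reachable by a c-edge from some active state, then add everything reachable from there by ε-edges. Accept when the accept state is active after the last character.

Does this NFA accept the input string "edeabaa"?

initial (ε-close {0}): {0,2,4,6,8,10}
'e' @ 1: {1,3,5}  ✓accept
'd' @ 2: {}  — dead — no transitions
rest 'eabaa' ignored (set empty)
final: {}; accept 1 not in set

Answer: REJECT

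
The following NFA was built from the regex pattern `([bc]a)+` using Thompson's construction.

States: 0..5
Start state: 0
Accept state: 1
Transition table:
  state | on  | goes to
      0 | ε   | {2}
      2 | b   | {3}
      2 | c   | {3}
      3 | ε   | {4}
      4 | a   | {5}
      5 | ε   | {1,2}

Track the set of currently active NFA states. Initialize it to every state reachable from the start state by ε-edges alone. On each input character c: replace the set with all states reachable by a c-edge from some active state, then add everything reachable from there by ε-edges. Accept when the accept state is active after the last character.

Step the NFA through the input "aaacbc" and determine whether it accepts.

initial (ε-close {0}): {0,2}
'a' @ 1: {}  — dead — no transitions
rest 'aacbc' ignored (set empty)
end set {} — state 1 not in

Answer: REJECT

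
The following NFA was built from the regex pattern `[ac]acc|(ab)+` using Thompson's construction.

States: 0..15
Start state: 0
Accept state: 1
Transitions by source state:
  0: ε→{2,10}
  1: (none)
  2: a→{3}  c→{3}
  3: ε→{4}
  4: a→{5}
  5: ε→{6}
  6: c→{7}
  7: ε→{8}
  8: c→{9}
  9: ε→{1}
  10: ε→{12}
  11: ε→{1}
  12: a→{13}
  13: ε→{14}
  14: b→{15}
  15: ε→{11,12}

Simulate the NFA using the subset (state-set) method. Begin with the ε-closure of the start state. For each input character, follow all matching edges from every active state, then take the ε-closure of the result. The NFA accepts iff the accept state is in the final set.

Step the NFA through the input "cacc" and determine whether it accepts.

S₀ = ε-closure({0}) = {0,2,10,12}
'c' @ 1: {3,4}
'a' @ 2: {5,6}
'c' @ 3: {7,8}
'c' @ 4: {1,9}  [accepting]
final: {1,9}; accept 1 in set

Answer: ACCEPT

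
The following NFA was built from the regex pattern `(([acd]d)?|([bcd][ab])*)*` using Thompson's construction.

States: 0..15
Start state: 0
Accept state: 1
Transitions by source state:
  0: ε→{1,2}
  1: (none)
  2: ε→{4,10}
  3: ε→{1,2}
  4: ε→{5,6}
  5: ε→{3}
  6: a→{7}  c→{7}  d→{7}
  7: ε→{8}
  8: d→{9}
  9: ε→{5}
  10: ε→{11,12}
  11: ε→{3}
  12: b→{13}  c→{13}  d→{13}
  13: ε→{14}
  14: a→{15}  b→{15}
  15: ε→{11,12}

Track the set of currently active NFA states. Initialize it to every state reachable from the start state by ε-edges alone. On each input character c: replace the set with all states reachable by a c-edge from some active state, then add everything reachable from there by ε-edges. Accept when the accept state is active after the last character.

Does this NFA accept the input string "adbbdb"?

Answer: ACCEPT

Derivation:
S₀ = ε-closure({0}) = {0,1,2,3,4,5,6,10,11,12}
'a' @ 1: {7,8}
'd' @ 2: {1,2,3,4,5,6,9,10,11,12}  [accepting]
'b' @ 3: {13,14}
'b' @ 4: {1,2,3,4,5,6,10,11,12,15}  [accepting]
'd' @ 5: {7,8,13,14}
'b' @ 6: {1,2,3,4,5,6,10,11,12,15}  [accepting]
end set {1,2,3,4,5,6,10,11,12,15} — state 1 in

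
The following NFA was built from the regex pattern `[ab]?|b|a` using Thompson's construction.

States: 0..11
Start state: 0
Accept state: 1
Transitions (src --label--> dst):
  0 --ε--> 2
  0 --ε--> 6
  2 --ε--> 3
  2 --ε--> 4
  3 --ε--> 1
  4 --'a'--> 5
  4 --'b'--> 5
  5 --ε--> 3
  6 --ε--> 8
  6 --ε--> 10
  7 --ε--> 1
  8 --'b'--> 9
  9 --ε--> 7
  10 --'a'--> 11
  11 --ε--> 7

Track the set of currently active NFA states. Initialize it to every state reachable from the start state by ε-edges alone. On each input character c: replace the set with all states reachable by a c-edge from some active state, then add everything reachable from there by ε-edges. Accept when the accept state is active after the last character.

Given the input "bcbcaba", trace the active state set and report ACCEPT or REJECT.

start: ε-closure({0}) = {0,1,2,3,4,6,8,10}
'b' @ 1: {1,3,5,7,9}  (accept∈set)
'c' @ 2: {}  — state set empty
rest 'bcaba' ignored (set empty)
after full input: {}  (accept=1 not in)

Answer: REJECT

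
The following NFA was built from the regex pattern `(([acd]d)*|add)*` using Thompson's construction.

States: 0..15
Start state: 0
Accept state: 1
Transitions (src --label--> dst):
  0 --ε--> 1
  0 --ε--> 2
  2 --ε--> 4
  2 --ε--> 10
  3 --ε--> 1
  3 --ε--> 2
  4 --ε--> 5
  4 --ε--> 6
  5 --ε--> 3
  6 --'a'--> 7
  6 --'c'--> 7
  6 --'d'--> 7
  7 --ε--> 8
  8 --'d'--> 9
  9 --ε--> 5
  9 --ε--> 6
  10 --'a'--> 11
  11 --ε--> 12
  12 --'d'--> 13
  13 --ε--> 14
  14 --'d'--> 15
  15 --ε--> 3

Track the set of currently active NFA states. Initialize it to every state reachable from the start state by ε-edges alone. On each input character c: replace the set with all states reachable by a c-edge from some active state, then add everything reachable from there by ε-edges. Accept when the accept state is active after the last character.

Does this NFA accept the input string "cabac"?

start: ε-closure({0}) = {0,1,2,3,4,5,6,10}
'c' @ 1: {7,8}
'a' @ 2: {}  — state set empty
rest 'bac' ignored (set empty)
end set {} — state 1 not in

Answer: REJECT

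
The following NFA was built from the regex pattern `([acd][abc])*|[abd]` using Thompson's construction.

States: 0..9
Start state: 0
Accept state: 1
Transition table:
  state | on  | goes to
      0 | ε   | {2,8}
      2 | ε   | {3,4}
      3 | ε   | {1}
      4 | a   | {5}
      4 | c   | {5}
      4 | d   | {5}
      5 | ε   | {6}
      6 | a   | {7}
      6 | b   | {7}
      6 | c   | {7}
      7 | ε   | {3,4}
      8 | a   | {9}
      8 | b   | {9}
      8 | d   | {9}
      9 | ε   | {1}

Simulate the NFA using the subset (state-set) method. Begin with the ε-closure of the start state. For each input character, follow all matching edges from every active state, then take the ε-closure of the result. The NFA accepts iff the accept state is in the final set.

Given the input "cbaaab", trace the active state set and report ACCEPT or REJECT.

start: ε-closure({0}) = {0,1,2,3,4,8}
'c' @ 1: {5,6}
'b' @ 2: {1,3,4,7}  (accept∈set)
'a' @ 3: {5,6}
'a' @ 4: {1,3,4,7}  (accept∈set)
'a' @ 5: {5,6}
'b' @ 6: {1,3,4,7}  (accept∈set)
after full input: {1,3,4,7}  (accept=1 in)

Answer: ACCEPT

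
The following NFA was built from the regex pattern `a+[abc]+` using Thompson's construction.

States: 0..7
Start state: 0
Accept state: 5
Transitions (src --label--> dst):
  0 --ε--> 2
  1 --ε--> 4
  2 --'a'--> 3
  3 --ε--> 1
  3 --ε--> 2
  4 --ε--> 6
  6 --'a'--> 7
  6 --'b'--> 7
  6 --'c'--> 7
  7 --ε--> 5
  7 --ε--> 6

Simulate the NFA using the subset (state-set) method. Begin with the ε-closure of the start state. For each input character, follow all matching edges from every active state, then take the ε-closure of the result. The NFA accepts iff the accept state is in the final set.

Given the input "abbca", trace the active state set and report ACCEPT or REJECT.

Answer: ACCEPT

Trace:
start: ε-closure({0}) = {0,2}
'a' @ 1: {1,2,3,4,6}
'b' @ 2: {5,6,7}  ✓accept
'b' @ 3: {5,6,7}  ✓accept
'c' @ 4: {5,6,7}  ✓accept
'a' @ 5: {5,6,7}  ✓accept
final: {5,6,7}; accept 5 in set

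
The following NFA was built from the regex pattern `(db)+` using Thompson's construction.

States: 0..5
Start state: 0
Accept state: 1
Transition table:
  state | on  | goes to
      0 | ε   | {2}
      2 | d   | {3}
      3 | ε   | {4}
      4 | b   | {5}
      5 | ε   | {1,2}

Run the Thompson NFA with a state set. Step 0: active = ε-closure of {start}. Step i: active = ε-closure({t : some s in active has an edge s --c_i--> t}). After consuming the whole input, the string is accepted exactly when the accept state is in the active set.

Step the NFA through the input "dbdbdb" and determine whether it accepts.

start: ε-closure({0}) = {0,2}
'd' @ 1: {3,4}
'b' @ 2: {1,2,5}  (accept∈set)
'd' @ 3: {3,4}
'b' @ 4: {1,2,5}  (accept∈set)
'd' @ 5: {3,4}
'b' @ 6: {1,2,5}  (accept∈set)
final: {1,2,5}; accept 1 in set

Answer: ACCEPT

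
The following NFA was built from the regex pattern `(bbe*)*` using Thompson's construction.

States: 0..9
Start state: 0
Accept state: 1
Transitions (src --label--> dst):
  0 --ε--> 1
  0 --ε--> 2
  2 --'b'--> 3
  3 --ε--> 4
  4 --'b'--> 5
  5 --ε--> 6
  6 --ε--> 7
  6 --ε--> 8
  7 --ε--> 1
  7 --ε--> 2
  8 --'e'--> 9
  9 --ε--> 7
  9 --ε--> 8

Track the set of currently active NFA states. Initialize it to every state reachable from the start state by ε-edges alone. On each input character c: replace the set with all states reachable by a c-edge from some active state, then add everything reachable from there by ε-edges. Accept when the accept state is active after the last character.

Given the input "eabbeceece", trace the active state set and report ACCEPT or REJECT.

S₀ = ε-closure({0}) = {0,1,2}
'e' @ 1: {}  — no active states
rest 'abbeceece' ignored (set empty)
after full input: {}  (accept=1 not in)

Answer: REJECT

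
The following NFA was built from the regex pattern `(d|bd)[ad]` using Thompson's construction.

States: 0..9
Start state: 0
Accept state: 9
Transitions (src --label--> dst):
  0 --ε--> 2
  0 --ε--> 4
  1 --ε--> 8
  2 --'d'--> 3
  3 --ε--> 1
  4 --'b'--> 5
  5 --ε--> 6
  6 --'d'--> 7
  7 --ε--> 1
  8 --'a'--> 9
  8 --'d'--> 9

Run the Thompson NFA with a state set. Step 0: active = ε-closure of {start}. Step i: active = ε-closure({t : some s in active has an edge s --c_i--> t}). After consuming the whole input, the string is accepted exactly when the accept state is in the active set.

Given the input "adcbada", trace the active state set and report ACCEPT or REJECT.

Answer: REJECT

Trace:
initial (ε-close {0}): {0,2,4}
'a' @ 1: {}  — no active states
rest 'dcbada' ignored (set empty)
end set {} — state 9 not in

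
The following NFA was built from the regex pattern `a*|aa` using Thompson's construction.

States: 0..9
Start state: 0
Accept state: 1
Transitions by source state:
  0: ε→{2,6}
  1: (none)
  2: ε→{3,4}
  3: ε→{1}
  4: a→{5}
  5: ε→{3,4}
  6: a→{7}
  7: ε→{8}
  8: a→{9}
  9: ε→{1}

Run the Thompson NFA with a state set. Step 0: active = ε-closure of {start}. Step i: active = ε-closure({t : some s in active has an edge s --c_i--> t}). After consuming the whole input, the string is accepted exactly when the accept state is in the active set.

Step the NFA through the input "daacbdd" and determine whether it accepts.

S₀ = ε-closure({0}) = {0,1,2,3,4,6}
'd' @ 1: {}  — state set empty
rest 'aacbdd' ignored (set empty)
final: {}; accept 1 not in set

Answer: REJECT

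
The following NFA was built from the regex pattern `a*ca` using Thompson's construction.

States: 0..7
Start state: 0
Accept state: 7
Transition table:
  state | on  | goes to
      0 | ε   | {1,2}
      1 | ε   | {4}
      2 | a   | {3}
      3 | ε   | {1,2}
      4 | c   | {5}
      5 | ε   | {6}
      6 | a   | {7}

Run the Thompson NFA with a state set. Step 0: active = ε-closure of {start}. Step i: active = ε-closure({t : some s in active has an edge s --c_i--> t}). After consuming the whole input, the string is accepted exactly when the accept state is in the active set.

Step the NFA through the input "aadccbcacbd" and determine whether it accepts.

initial (ε-close {0}): {0,1,2,4}
'a' @ 1: {1,2,3,4}
'a' @ 2: {1,2,3,4}
'd' @ 3: {}  — no active states
rest 'ccbcacbd' ignored (set empty)
final: {}; accept 7 not in set

Answer: REJECT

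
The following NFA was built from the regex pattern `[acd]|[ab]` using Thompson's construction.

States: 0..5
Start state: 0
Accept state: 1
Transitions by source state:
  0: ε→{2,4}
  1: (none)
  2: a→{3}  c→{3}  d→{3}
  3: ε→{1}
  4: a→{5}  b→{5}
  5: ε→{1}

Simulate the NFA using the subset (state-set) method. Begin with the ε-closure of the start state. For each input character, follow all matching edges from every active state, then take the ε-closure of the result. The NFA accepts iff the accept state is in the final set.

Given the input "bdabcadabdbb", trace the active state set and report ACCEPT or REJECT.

Answer: REJECT

Derivation:
initial (ε-close {0}): {0,2,4}
'b' @ 1: {1,5}  (accept∈set)
'd' @ 2: {}  — no active states
rest 'abcadabdbb' ignored (set empty)
after full input: {}  (accept=1 not in)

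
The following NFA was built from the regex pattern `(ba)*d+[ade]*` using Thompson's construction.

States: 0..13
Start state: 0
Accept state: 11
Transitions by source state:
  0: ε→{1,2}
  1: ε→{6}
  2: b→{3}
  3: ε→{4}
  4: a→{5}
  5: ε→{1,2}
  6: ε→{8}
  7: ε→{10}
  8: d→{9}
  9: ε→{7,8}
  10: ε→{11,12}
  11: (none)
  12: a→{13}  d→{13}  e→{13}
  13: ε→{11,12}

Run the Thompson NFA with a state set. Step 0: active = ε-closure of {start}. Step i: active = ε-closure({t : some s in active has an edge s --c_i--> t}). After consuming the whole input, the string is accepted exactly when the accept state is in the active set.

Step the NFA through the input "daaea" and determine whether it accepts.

S₀ = ε-closure({0}) = {0,1,2,6,8}
'd' @ 1: {7,8,9,10,11,12}  [accepting]
'a' @ 2: {11,12,13}  [accepting]
'a' @ 3: {11,12,13}  [accepting]
'e' @ 4: {11,12,13}  [accepting]
'a' @ 5: {11,12,13}  [accepting]
end set {11,12,13} — state 11 in

Answer: ACCEPT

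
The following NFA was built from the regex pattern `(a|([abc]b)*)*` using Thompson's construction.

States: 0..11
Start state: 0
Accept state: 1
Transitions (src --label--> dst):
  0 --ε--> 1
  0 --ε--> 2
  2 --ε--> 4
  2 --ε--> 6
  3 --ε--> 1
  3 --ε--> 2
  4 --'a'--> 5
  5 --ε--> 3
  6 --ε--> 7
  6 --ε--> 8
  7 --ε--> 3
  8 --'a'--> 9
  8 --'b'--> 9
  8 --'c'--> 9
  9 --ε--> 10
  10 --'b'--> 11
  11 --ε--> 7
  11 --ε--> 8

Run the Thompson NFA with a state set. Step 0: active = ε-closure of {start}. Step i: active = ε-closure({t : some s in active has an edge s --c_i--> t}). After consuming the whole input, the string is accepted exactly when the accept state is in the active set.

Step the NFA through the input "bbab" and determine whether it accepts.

Answer: ACCEPT

Derivation:
start: ε-closure({0}) = {0,1,2,3,4,6,7,8}
'b' @ 1: {9,10}
'b' @ 2: {1,2,3,4,6,7,8,11}  ✓accept
'a' @ 3: {1,2,3,4,5,6,7,8,9,10}  ✓accept
'b' @ 4: {1,2,3,4,6,7,8,9,10,11}  ✓accept
final: {1,2,3,4,6,7,8,9,10,11}; accept 1 in set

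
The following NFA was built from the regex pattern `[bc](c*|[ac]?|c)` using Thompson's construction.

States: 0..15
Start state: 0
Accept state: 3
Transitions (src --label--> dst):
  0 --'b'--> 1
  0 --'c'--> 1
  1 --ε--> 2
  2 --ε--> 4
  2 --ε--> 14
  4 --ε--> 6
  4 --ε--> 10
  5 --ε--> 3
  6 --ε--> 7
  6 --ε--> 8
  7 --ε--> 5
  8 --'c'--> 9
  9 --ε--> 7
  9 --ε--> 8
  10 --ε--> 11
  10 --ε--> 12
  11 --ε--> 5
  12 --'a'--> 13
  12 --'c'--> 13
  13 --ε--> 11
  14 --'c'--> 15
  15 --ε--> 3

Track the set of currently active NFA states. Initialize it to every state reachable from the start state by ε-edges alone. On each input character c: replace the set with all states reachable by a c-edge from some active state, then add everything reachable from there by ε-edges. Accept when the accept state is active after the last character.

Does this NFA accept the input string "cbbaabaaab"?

Answer: REJECT

Steps:
start: ε-closure({0}) = {0}
'c' @ 1: {1,2,3,4,5,6,7,8,10,11,12,14}  ✓accept
'b' @ 2: {}  — state set empty
rest 'baabaaab' ignored (set empty)
after full input: {}  (accept=3 not in)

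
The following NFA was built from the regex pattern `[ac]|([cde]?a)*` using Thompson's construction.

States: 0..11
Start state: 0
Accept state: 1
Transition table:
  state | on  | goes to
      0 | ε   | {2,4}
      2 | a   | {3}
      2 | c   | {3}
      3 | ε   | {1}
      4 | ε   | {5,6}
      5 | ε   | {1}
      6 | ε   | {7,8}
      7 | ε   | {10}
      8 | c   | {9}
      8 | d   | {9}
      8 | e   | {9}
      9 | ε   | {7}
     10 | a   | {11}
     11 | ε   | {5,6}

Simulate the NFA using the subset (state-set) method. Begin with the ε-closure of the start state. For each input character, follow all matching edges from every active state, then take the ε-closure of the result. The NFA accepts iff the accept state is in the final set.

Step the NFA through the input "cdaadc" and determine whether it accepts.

Answer: REJECT

Steps:
S₀ = ε-closure({0}) = {0,1,2,4,5,6,7,8,10}
'c' @ 1: {1,3,7,9,10}  [accepting]
'd' @ 2: {}  — no active states
rest 'aadc' ignored (set empty)
end set {} — state 1 not in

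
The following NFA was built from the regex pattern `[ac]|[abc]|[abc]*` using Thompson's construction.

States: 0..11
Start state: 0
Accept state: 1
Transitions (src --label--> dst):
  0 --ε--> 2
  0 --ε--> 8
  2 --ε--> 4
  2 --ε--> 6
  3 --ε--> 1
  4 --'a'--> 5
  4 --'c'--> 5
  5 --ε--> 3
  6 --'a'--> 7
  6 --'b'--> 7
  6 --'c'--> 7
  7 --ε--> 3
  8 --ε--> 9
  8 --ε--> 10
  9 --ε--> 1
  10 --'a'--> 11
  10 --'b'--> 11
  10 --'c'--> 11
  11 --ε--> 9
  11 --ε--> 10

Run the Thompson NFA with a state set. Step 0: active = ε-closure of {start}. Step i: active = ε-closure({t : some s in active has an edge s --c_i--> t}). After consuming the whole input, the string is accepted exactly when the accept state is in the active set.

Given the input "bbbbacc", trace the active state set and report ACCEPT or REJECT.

Answer: ACCEPT

Steps:
S₀ = ε-closure({0}) = {0,1,2,4,6,8,9,10}
'b' @ 1: {1,3,7,9,10,11}  (accept∈set)
'b' @ 2: {1,9,10,11}  (accept∈set)
'b' @ 3: {1,9,10,11}  (accept∈set)
'b' @ 4: {1,9,10,11}  (accept∈set)
'a' @ 5: {1,9,10,11}  (accept∈set)
'c' @ 6: {1,9,10,11}  (accept∈set)
'c' @ 7: {1,9,10,11}  (accept∈set)
end set {1,9,10,11} — state 1 in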